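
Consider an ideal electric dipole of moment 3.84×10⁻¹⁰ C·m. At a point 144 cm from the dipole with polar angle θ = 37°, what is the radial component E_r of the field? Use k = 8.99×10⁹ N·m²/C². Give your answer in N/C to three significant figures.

E_r ≈ 1.85 N/C

For a dipole, E_r = (2kp cosθ)/r³.
kp/r³ = (8.99×10⁹)(3.84×10⁻¹⁰)/(1.44)³ = 1.156 N/C.
E_r = 2·1.156·cos37° = 1.847 N/C.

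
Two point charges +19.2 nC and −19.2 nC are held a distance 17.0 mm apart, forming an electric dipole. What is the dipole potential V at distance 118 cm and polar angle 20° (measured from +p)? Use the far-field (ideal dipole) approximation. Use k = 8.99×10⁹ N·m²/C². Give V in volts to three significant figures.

V ≈ 1.98 V

Dipole moment p = qd = (1.92×10⁻⁸ C)(0.0170 m) = 3.264×10⁻¹⁰ C·m.
The dipole potential is V = kp cosθ / r².
V = (8.99×10⁹)(3.264×10⁻¹⁰)·cos20° / (1.18)² = 1.980 V.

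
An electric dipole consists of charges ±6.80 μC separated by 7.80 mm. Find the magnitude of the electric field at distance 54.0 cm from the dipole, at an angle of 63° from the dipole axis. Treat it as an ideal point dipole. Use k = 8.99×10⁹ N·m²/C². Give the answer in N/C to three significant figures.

Dipole moment p = qd = (6.80×10⁻⁶ C)(0.00780 m) = 5.304×10⁻⁸ C·m.
At angle θ the dipole field magnitude is E = (kp/r³)·√(1 + 3cos²θ).
kp/r³ = (8.99×10⁹)(5.304×10⁻⁸) / (0.540)³ = 3028 N/C.
√(1 + 3cos²63°) = √(1 + 3·0.2061) = √1.6183 ≈ 1.2721.
E ≈ 3028 × 1.272 = 3852 N/C.

E ≈ 3850 N/C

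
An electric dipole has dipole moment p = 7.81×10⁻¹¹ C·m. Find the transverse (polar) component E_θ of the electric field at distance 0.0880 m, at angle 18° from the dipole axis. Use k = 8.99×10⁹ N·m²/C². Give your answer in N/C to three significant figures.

For a dipole, E_θ = (kp sinθ)/r³.
kp/r³ = (8.99×10⁹)(7.81×10⁻¹¹)/(0.0880)³ = 1030 N/C.
E_θ = 1030·sin18° = 318.4 N/C.

E_θ ≈ 318 N/C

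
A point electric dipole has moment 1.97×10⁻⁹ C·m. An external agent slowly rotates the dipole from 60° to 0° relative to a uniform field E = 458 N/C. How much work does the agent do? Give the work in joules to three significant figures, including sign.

W ≈ -4.51×10⁻⁷ J

W_ext = ΔU = U(θ₂) − U(θ₁) = −pE cosθ₂ − (−pE cosθ₁) = pE(cosθ₁ − cosθ₂).
W = (1.97×10⁻⁹)(458)·(cos60° − cos0°) = (9.023×10⁻⁷)·(-0.5000) = -4.511×10⁻⁷ J.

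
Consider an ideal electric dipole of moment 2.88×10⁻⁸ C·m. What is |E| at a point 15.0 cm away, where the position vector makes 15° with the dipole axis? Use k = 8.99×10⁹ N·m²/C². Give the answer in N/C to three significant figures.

At angle θ the dipole field magnitude is E = (kp/r³)·√(1 + 3cos²θ).
kp/r³ = (8.99×10⁹)(2.88×10⁻⁸) / (0.150)³ = 7.671×10⁴ N/C.
√(1 + 3cos²15°) = √(1 + 3·0.9330) = √3.7990 ≈ 1.9491.
E ≈ 7.671×10⁴ × 1.949 = 1.495×10⁵ N/C.

E ≈ 1.50×10⁵ N/C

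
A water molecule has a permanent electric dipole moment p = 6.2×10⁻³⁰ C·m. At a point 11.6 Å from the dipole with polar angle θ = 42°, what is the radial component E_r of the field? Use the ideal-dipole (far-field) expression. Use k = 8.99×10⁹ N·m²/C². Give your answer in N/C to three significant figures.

E_r ≈ 5.31×10⁷ N/C

For a dipole, E_r = (2kp cosθ)/r³.
kp/r³ = (8.99×10⁹)(6.20×10⁻³⁰)/(1.16×10⁻⁹)³ = 3.571×10⁷ N/C.
E_r = 2·3.571×10⁷·cos42° = 5.307×10⁷ N/C.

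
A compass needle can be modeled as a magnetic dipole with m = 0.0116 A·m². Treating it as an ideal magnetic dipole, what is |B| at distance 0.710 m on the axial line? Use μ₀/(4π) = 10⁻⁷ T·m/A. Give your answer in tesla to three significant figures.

On axis B = (μ₀/4π)·2m/r³.
B = 2·(10⁻⁷)·(0.0116) / (0.710)³ = 6.482×10⁻⁹ T.

B ≈ 6.48×10⁻⁹ T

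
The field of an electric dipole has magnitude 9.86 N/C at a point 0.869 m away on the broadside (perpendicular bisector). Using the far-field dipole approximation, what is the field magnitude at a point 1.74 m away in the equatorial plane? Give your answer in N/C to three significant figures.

E ≈ 1.23 N/C

Dipole fields scale as 1/r³ in the far field; the geometry is the same at both points.
E₂ = E₁ · (r₁/r₂)³ = 9.86 · (0.869/1.74)³.
(r₁/r₂)³ = (0.4994)³ = 0.1246.
E₂ ≈ 1.228 N/C.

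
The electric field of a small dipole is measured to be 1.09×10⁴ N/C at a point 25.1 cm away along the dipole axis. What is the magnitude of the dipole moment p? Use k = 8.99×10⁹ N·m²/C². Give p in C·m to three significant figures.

On axis E = 2kp/r³, so p = Er³/(2k).
p = (1.09×10⁴)·(0.251)³ / (2·8.99×10⁹) = 9.586×10⁻⁹ C·m.

p ≈ 9.59×10⁻⁹ C·m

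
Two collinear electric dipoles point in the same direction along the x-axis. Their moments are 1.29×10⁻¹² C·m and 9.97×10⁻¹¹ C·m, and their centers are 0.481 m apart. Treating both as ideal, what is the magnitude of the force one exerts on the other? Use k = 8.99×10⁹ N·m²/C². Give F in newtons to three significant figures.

F ≈ 1.30×10⁻¹⁰ N

On-axis field of dipole 1 at distance r: E = 2kp₁/r³. Force on dipole 2 is F = p₂·dE/dr (gradient along axis).
dE/dr = −6kp₁/r⁴, so |F| = 6kp₁p₂/r⁴ (attractive for aligned moments).
F = 6(8.99×10⁹)(1.29×10⁻¹²)(9.97×10⁻¹¹)/(0.481)⁴ = 1.296×10⁻¹⁰ N.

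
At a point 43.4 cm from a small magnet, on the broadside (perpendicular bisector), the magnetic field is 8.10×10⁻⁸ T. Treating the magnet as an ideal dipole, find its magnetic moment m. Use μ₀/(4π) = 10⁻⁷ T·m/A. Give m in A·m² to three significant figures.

m ≈ 0.0662 A·m²

In the equatorial plane B = (μ₀/4π)·m/r³, so m = Br³·4π/(μ₀).
m = (8.10×10⁻⁸)·(0.434)³ / (10⁻⁷) = 0.06621 A·m².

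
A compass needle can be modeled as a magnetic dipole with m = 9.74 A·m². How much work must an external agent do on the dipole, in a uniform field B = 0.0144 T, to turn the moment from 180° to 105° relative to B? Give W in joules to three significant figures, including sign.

W_ext = ΔU = −mB cosθ₂ + mB cosθ₁ = mB(cosθ₁ − cosθ₂).
W = (9.74)(0.0144)·(cos180° − cos105°) = (0.1403)·(-0.7412) = -0.1040 J.

W ≈ -0.104 J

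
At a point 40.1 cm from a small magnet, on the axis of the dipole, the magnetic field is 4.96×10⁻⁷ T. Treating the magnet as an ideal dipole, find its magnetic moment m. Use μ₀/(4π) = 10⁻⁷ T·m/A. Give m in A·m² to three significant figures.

On axis B = (μ₀/4π)·2m/r³, so m = Br³·4π/(μ₀·2).
m = (4.96×10⁻⁷)·(0.401)³ / (2·10⁻⁷) = 0.1599 A·m².

m ≈ 0.160 A·m²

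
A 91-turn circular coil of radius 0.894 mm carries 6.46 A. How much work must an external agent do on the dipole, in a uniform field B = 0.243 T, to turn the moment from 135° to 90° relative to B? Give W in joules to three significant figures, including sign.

W ≈ -2.54×10⁻⁴ J

m = NIA = NIπa² = 91·(6.46)·π·(8.94×10⁻⁴)² = 0.001476 A·m².
W_ext = ΔU = −mB cosθ₂ + mB cosθ₁ = mB(cosθ₁ − cosθ₂).
W = (0.001476)(0.243)·(cos135° − cos90°) = (3.587×10⁻⁴)·(-0.7071) = -2.536×10⁻⁴ J.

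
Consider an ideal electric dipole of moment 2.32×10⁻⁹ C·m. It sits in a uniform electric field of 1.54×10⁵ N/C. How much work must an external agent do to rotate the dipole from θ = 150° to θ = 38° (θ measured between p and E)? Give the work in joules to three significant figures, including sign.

W ≈ -5.91×10⁻⁴ J

W_ext = ΔU = U(θ₂) − U(θ₁) = −pE cosθ₂ − (−pE cosθ₁) = pE(cosθ₁ − cosθ₂).
W = (2.32×10⁻⁹)(1.54×10⁵)·(cos150° − cos38°) = (3.573×10⁻⁴)·(-1.6540) = -5.910×10⁻⁴ J.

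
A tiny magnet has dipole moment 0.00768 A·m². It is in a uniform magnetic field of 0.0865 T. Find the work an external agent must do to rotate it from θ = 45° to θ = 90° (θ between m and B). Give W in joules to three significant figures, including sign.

W ≈ 4.70×10⁻⁴ J

W_ext = ΔU = −mB cosθ₂ + mB cosθ₁ = mB(cosθ₁ − cosθ₂).
W = (0.00768)(0.0865)·(cos45° − cos90°) = (6.643×10⁻⁴)·(+0.7071) = 4.697×10⁻⁴ J.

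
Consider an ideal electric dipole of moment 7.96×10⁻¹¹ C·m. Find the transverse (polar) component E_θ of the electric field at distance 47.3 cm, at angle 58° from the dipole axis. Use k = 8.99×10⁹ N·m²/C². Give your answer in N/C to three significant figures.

E_θ ≈ 5.73 N/C

For a dipole, E_θ = (kp sinθ)/r³.
kp/r³ = (8.99×10⁹)(7.96×10⁻¹¹)/(0.473)³ = 6.762 N/C.
E_θ = 6.762·sin58° = 5.735 N/C.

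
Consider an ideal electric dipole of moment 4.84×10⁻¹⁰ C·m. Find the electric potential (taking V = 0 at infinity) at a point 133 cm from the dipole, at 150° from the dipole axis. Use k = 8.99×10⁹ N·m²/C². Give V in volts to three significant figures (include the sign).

The dipole potential is V = kp cosθ / r².
V = (8.99×10⁹)(4.84×10⁻¹⁰)·cos150° / (1.33)² = -2.130 V.

V ≈ -2.13 V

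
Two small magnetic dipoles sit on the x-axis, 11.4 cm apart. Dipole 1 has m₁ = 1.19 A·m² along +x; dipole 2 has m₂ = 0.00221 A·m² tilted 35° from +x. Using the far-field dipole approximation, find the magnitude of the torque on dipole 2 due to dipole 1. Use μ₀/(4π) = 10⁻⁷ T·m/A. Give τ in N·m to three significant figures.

τ ≈ 2.04×10⁻⁷ N·m

Dipole B is on the axis of dipole A, so B₁ there is axial: B₁ = (μ₀/4π)·2m₁/r³ along +x.
B₁ = 2(10⁻⁷)(1.19)/(0.114)³ = 1.606×10⁻⁴ T.
τ = m₂ B₁ sinθ.
τ = (0.00221)(1.606×10⁻⁴)·sin35° = 2.036×10⁻⁷ N·m.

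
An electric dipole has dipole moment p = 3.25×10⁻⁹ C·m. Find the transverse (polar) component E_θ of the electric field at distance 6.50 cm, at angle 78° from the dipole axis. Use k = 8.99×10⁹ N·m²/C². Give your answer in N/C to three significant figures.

E_θ ≈ 1.04×10⁵ N/C

For a dipole, E_θ = (kp sinθ)/r³.
kp/r³ = (8.99×10⁹)(3.25×10⁻⁹)/(0.0650)³ = 1.064×10⁵ N/C.
E_θ = 1.064×10⁵·sin78° = 1.041×10⁵ N/C.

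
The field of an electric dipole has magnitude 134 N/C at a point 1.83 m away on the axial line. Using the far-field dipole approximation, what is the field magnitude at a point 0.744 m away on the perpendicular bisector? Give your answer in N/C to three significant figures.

E ≈ 997 N/C

Dipole fields scale as 1/r³ in the far field.
The axial field is twice the equatorial field at the same r, so the geometry factor is 1/2.
E₂ = E₁ · (1/2) · (r₁/r₂)³ = 134 · 0.5 · (1.83/0.744)³.
(r₁/r₂)³ = (2.46)³ = 14.88.
E₂ ≈ 997.0 N/C.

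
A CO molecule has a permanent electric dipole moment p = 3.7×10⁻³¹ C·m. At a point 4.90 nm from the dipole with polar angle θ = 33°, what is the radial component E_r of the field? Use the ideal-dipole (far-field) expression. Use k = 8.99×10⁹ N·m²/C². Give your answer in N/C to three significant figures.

For a dipole, E_r = (2kp cosθ)/r³.
kp/r³ = (8.99×10⁹)(3.70×10⁻³¹)/(4.90×10⁻⁹)³ = 2.827×10⁴ N/C.
E_r = 2·2.827×10⁴·cos33° = 4.742×10⁴ N/C.

E_r ≈ 4.74×10⁴ N/C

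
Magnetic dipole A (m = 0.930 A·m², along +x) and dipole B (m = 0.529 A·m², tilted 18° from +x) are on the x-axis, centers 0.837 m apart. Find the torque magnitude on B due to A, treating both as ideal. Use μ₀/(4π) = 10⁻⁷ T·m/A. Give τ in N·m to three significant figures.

τ ≈ 5.19×10⁻⁸ N·m

Dipole B is on the axis of dipole A, so B₁ there is axial: B₁ = (μ₀/4π)·2m₁/r³ along +x.
B₁ = 2(10⁻⁷)(0.930)/(0.837)³ = 3.172×10⁻⁷ T.
τ = m₂ B₁ sinθ.
τ = (0.529)(3.172×10⁻⁷)·sin18° = 5.185×10⁻⁸ N·m.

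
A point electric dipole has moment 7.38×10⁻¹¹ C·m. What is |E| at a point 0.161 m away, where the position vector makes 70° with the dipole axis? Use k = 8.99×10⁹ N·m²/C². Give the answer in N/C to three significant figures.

E ≈ 185 N/C

At angle θ the dipole field magnitude is E = (kp/r³)·√(1 + 3cos²θ).
kp/r³ = (8.99×10⁹)(7.38×10⁻¹¹) / (0.161)³ = 159.0 N/C.
√(1 + 3cos²70°) = √(1 + 3·0.1170) = √1.3509 ≈ 1.1623.
E ≈ 159.0 × 1.162 = 184.8 N/C.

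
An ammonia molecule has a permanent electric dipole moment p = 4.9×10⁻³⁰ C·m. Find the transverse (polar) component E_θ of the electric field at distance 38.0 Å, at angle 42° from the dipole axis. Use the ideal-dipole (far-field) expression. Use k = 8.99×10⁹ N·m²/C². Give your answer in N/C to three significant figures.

E_θ ≈ 5.37×10⁵ N/C

For a dipole, E_θ = (kp sinθ)/r³.
kp/r³ = (8.99×10⁹)(4.90×10⁻³⁰)/(3.80×10⁻⁹)³ = 8.028×10⁵ N/C.
E_θ = 8.028×10⁵·sin42° = 5.372×10⁵ N/C.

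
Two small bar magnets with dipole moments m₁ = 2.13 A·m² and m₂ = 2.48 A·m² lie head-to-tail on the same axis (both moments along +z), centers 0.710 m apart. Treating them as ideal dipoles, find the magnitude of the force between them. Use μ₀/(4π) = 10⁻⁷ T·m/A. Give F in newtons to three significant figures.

F ≈ 1.25×10⁻⁵ N

On-axis B of dipole 1: B = (μ₀/4π)·2m₁/r³. Force on dipole 2: F = m₂·dB/dr.
dB/dr = −(μ₀/4π)·6m₁/r⁴, so |F| = (μ₀/4π)·6m₁m₂/r⁴.
F = 6(10⁻⁷)(2.13)(2.48)/(0.710)⁴ = 1.247×10⁻⁵ N.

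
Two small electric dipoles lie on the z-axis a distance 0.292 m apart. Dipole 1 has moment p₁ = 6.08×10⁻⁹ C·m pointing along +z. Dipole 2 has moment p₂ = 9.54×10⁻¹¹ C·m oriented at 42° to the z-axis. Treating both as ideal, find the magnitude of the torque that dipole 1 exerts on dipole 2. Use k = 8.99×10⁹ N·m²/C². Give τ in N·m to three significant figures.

τ ≈ 2.80×10⁻⁷ N·m

The second dipole sits on the axis of the first, so the field there is axial: E₁ = 2kp₁/r³ along +z.
E₁ = 2(8.99×10⁹)(6.08×10⁻⁹)/(0.292)³ = 4391 N/C.
Torque on the second dipole: τ = p₂ E₁ sinθ.
τ = (9.54×10⁻¹¹)(4391)·sin42° = 2.803×10⁻⁷ N·m.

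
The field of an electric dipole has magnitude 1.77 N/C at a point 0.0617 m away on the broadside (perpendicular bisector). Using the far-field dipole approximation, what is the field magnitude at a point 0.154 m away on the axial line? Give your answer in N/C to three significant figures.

Dipole fields scale as 1/r³ in the far field.
The axial field is twice the equatorial field at the same r, so the geometry factor is 2/1.
E₂ = E₁ · (2/1) · (r₁/r₂)³ = 1.77 · 2 · (0.0617/0.154)³.
(r₁/r₂)³ = (0.4006)³ = 0.06431.
E₂ ≈ 0.2277 N/C.

E ≈ 0.228 N/C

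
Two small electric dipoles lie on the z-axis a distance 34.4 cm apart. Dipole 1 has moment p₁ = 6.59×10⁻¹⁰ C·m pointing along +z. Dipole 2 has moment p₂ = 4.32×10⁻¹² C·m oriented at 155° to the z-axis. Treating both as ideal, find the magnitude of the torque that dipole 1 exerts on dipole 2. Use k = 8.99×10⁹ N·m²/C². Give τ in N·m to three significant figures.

τ ≈ 5.31×10⁻¹⁰ N·m

The second dipole sits on the axis of the first, so the field there is axial: E₁ = 2kp₁/r³ along +z.
E₁ = 2(8.99×10⁹)(6.59×10⁻¹⁰)/(0.344)³ = 291.1 N/C.
Torque on the second dipole: τ = p₂ E₁ sinθ.
τ = (4.32×10⁻¹²)(291.1)·sin155° = 5.314×10⁻¹⁰ N·m.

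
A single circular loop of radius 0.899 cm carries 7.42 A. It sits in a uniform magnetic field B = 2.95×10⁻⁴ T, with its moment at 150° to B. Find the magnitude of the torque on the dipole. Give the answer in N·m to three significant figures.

τ ≈ 2.78×10⁻⁷ N·m

Magnetic moment m = IA = Iπa² = (7.42)·π·(0.00899)² = 0.001884 A·m².
Torque on a magnetic dipole: τ = mB sinθ.
τ = (0.001884)(2.95×10⁻⁴)·sin150° = 2.779×10⁻⁷ N·m.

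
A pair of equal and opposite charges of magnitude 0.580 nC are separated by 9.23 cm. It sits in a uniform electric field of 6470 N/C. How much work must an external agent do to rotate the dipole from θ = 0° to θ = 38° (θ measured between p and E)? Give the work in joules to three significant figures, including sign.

Dipole moment p = qd = (5.80×10⁻¹⁰ C)(0.0923 m) = 5.353×10⁻¹¹ C·m.
W_ext = ΔU = U(θ₂) − U(θ₁) = −pE cosθ₂ − (−pE cosθ₁) = pE(cosθ₁ − cosθ₂).
W = (5.353×10⁻¹¹)(6470)·(cos0° − cos38°) = (3.463×10⁻⁷)·(+0.2120) = 7.342×10⁻⁸ J.

W ≈ 7.34×10⁻⁸ J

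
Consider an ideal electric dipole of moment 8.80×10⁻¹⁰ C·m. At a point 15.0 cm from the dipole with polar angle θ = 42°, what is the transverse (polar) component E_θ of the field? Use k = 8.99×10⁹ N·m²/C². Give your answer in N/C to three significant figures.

E_θ ≈ 1570 N/C

For a dipole, E_θ = (kp sinθ)/r³.
kp/r³ = (8.99×10⁹)(8.80×10⁻¹⁰)/(0.150)³ = 2344 N/C.
E_θ = 2344·sin42° = 1568 N/C.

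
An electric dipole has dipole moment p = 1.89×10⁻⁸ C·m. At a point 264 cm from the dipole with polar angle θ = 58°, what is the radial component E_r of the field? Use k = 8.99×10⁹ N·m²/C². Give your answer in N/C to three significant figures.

E_r ≈ 9.79 N/C

For a dipole, E_r = (2kp cosθ)/r³.
kp/r³ = (8.99×10⁹)(1.89×10⁻⁸)/(2.64)³ = 9.234 N/C.
E_r = 2·9.234·cos58° = 9.787 N/C.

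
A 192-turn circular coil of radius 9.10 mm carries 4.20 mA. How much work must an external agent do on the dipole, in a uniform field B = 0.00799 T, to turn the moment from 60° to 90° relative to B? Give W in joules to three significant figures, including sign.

m = NIA = NIπa² = 192·(0.00420)·π·(0.00910)² = 2.098×10⁻⁴ A·m².
W_ext = ΔU = −mB cosθ₂ + mB cosθ₁ = mB(cosθ₁ − cosθ₂).
W = (2.098×10⁻⁴)(0.00799)·(cos60° − cos90°) = (1.676×10⁻⁶)·(+0.5000) = 8.382×10⁻⁷ J.

W ≈ 8.38×10⁻⁷ J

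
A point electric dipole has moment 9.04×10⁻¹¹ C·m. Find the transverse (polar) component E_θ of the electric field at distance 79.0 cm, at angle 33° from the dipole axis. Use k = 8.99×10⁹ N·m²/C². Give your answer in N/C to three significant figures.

E_θ ≈ 0.898 N/C

For a dipole, E_θ = (kp sinθ)/r³.
kp/r³ = (8.99×10⁹)(9.04×10⁻¹¹)/(0.790)³ = 1.648 N/C.
E_θ = 1.648·sin33° = 0.8978 N/C.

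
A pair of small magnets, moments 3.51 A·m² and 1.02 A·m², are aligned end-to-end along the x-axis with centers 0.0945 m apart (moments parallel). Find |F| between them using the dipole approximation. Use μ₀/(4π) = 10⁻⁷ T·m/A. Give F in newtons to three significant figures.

On-axis B of dipole 1: B = (μ₀/4π)·2m₁/r³. Force on dipole 2: F = m₂·dB/dr.
dB/dr = −(μ₀/4π)·6m₁/r⁴, so |F| = (μ₀/4π)·6m₁m₂/r⁴.
F = 6(10⁻⁷)(3.51)(1.02)/(0.0945)⁴ = 0.02694 N.

F ≈ 0.0269 N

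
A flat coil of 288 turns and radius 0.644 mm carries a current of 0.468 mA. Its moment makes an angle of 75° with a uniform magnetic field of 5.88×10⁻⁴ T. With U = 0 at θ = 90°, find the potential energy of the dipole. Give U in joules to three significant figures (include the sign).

m = NIA = NIπa² = 288·(4.68×10⁻⁴)·π·(6.44×10⁻⁴)² = 1.756×10⁻⁷ A·m².
U = −m·B = −mB cosθ.
U = −(1.756×10⁻⁷)(5.88×10⁻⁴)·cos75° = -2.672×10⁻¹¹ J.

U ≈ -2.67×10⁻¹¹ J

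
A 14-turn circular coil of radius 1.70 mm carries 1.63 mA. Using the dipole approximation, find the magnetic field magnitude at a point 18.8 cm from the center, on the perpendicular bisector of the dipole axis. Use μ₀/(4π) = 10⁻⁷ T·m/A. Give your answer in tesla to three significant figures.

m = NIA = NIπa² = 14·(0.00163)·π·(0.00170)² = 2.072×10⁻⁷ A·m².
In the equatorial plane B = (μ₀/4π)·m/r³ (half the axial value).
B = (10⁻⁷)·(2.072×10⁻⁷) / (0.188)³ = 3.118×10⁻¹² T.

B ≈ 3.12×10⁻¹² T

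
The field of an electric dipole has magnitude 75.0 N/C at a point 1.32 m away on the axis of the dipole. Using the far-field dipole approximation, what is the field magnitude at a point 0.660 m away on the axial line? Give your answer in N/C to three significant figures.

Dipole fields scale as 1/r³ in the far field; the geometry is the same at both points.
E₂ = E₁ · (r₁/r₂)³ = 75.0 · (1.32/0.660)³.
(r₁/r₂)³ = (2)³ = 8.
E₂ ≈ 600.0 N/C.

E ≈ 600 N/C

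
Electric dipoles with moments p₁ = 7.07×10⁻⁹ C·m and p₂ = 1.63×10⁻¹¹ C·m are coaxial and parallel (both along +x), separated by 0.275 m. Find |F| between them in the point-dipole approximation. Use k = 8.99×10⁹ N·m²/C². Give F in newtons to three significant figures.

F ≈ 1.09×10⁻⁶ N

On-axis field of dipole 1 at distance r: E = 2kp₁/r³. Force on dipole 2 is F = p₂·dE/dr (gradient along axis).
dE/dr = −6kp₁/r⁴, so |F| = 6kp₁p₂/r⁴ (attractive for aligned moments).
F = 6(8.99×10⁹)(7.07×10⁻⁹)(1.63×10⁻¹¹)/(0.275)⁴ = 1.087×10⁻⁶ N.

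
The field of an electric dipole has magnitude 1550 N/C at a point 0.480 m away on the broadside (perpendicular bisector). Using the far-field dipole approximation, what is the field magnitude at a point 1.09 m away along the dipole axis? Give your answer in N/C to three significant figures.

E ≈ 265 N/C

Dipole fields scale as 1/r³ in the far field.
The axial field is twice the equatorial field at the same r, so the geometry factor is 2/1.
E₂ = E₁ · (2/1) · (r₁/r₂)³ = 1550 · 2 · (0.480/1.09)³.
(r₁/r₂)³ = (0.4404)³ = 0.0854.
E₂ ≈ 264.7 N/C.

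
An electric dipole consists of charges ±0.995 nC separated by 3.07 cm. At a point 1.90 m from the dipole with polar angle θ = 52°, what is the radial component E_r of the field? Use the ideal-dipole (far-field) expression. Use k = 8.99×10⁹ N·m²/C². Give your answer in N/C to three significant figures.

Dipole moment p = qd = (9.95×10⁻¹⁰ C)(0.0307 m) = 3.055×10⁻¹¹ C·m.
For a dipole, E_r = (2kp cosθ)/r³.
kp/r³ = (8.99×10⁹)(3.055×10⁻¹¹)/(1.90)³ = 0.04004 N/C.
E_r = 2·0.04004·cos52° = 0.04930 N/C.

E_r ≈ 0.0493 N/C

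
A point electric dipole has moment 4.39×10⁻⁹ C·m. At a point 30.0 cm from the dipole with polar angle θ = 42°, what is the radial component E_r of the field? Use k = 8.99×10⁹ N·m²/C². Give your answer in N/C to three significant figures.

For a dipole, E_r = (2kp cosθ)/r³.
kp/r³ = (8.99×10⁹)(4.39×10⁻⁹)/(0.300)³ = 1462 N/C.
E_r = 2·1462·cos42° = 2173 N/C.

E_r ≈ 2170 N/C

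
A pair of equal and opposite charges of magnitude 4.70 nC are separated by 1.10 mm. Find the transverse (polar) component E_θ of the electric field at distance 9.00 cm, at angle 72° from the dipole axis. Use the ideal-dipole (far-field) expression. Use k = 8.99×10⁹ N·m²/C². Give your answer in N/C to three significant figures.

E_θ ≈ 60.6 N/C

Dipole moment p = qd = (4.70×10⁻⁹ C)(0.00110 m) = 5.17×10⁻¹² C·m.
For a dipole, E_θ = (kp sinθ)/r³.
kp/r³ = (8.99×10⁹)(5.17×10⁻¹²)/(0.0900)³ = 63.76 N/C.
E_θ = 63.76·sin72° = 60.64 N/C.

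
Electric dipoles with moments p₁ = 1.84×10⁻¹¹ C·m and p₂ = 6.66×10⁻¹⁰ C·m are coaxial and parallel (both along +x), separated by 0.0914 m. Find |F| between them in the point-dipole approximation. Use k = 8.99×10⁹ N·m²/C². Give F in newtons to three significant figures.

F ≈ 9.47×10⁻⁶ N

On-axis field of dipole 1 at distance r: E = 2kp₁/r³. Force on dipole 2 is F = p₂·dE/dr (gradient along axis).
dE/dr = −6kp₁/r⁴, so |F| = 6kp₁p₂/r⁴ (attractive for aligned moments).
F = 6(8.99×10⁹)(1.84×10⁻¹¹)(6.66×10⁻¹⁰)/(0.0914)⁴ = 9.471×10⁻⁶ N.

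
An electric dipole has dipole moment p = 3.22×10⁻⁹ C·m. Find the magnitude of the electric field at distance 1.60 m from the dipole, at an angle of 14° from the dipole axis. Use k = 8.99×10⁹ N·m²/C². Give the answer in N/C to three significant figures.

At angle θ the dipole field magnitude is E = (kp/r³)·√(1 + 3cos²θ).
kp/r³ = (8.99×10⁹)(3.22×10⁻⁹) / (1.60)³ = 7.067 N/C.
√(1 + 3cos²14°) = √(1 + 3·0.9415) = √3.8244 ≈ 1.9556.
E ≈ 7.067 × 1.956 = 13.82 N/C.

E ≈ 13.8 N/C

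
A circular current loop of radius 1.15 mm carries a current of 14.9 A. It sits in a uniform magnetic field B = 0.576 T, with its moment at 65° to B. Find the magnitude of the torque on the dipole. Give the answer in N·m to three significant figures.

τ ≈ 3.23×10⁻⁵ N·m

Magnetic moment m = IA = Iπa² = (14.9)·π·(0.00115)² = 6.191×10⁻⁵ A·m².
Torque on a magnetic dipole: τ = mB sinθ.
τ = (6.191×10⁻⁵)(0.576)·sin65° = 3.232×10⁻⁵ N·m.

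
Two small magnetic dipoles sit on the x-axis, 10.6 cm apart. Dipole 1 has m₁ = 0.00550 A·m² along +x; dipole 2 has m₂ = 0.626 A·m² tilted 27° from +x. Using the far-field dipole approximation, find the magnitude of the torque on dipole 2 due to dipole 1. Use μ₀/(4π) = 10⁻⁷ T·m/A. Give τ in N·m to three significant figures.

Dipole B is on the axis of dipole A, so B₁ there is axial: B₁ = (μ₀/4π)·2m₁/r³ along +x.
B₁ = 2(10⁻⁷)(0.00550)/(0.106)³ = 9.236×10⁻⁷ T.
τ = m₂ B₁ sinθ.
τ = (0.626)(9.236×10⁻⁷)·sin27° = 2.625×10⁻⁷ N·m.

τ ≈ 2.62×10⁻⁷ N·m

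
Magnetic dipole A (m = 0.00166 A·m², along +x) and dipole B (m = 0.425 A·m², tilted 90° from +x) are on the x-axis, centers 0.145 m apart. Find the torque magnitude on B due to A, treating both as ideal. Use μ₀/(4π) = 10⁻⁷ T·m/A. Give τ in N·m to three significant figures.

τ ≈ 4.63×10⁻⁸ N·m

Dipole B is on the axis of dipole A, so B₁ there is axial: B₁ = (μ₀/4π)·2m₁/r³ along +x.
B₁ = 2(10⁻⁷)(0.00166)/(0.145)³ = 1.089×10⁻⁷ T.
τ = m₂ B₁ sinθ.
τ = (0.425)(1.089×10⁻⁷)·sin90° = 4.628×10⁻⁸ N·m.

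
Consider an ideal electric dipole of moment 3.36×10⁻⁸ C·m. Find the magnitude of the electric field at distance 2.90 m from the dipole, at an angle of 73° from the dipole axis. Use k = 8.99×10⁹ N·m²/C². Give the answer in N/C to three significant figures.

At angle θ the dipole field magnitude is E = (kp/r³)·√(1 + 3cos²θ).
kp/r³ = (8.99×10⁹)(3.36×10⁻⁸) / (2.90)³ = 12.39 N/C.
√(1 + 3cos²73°) = √(1 + 3·0.0855) = √1.2564 ≈ 1.1209.
E ≈ 12.39 × 1.121 = 13.88 N/C.

E ≈ 13.9 N/C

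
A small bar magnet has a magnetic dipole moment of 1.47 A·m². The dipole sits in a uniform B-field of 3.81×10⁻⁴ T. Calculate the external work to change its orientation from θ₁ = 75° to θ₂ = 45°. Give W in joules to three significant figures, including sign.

W_ext = ΔU = −mB cosθ₂ + mB cosθ₁ = mB(cosθ₁ − cosθ₂).
W = (1.47)(3.81×10⁻⁴)·(cos75° − cos45°) = (5.601×10⁻⁴)·(-0.4483) = -2.511×10⁻⁴ J.

W ≈ -2.51×10⁻⁴ J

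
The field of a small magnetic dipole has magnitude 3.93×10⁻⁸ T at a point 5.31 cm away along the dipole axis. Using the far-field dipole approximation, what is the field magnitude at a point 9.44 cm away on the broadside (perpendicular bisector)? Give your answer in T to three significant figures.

Dipole fields scale as 1/r³ in the far field.
The axial field is twice the equatorial field at the same r, so the geometry factor is 1/2.
B₂ = B₁ · (1/2) · (r₁/r₂)³ = 3.93×10⁻⁸ · 0.5 · (5.31/9.44)³.
(r₁/r₂)³ = (0.5625)³ = 0.178.
B₂ ≈ 3.497×10⁻⁹ T.

B ≈ 3.50×10⁻⁹ T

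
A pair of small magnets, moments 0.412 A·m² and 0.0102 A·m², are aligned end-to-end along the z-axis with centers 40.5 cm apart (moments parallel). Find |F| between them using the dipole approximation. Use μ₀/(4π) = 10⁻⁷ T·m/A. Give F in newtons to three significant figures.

F ≈ 9.37×10⁻⁸ N

On-axis B of dipole 1: B = (μ₀/4π)·2m₁/r³. Force on dipole 2: F = m₂·dB/dr.
dB/dr = −(μ₀/4π)·6m₁/r⁴, so |F| = (μ₀/4π)·6m₁m₂/r⁴.
F = 6(10⁻⁷)(0.412)(0.0102)/(0.405)⁴ = 9.372×10⁻⁸ N.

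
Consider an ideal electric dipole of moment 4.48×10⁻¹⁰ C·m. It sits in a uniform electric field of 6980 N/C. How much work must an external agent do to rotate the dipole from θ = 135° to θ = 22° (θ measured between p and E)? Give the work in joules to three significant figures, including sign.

W_ext = ΔU = U(θ₂) − U(θ₁) = −pE cosθ₂ − (−pE cosθ₁) = pE(cosθ₁ − cosθ₂).
W = (4.48×10⁻¹⁰)(6980)·(cos135° − cos22°) = (3.127×10⁻⁶)·(-1.6343) = -5.110×10⁻⁶ J.

W ≈ -5.11×10⁻⁶ J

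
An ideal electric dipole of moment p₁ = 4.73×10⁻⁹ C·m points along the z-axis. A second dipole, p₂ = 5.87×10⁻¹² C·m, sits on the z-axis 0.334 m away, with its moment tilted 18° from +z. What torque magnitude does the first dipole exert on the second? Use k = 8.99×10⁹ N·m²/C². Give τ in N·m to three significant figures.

τ ≈ 4.14×10⁻⁹ N·m

The second dipole sits on the axis of the first, so the field there is axial: E₁ = 2kp₁/r³ along +z.
E₁ = 2(8.99×10⁹)(4.73×10⁻⁹)/(0.334)³ = 2283 N/C.
Torque on the second dipole: τ = p₂ E₁ sinθ.
τ = (5.87×10⁻¹²)(2283)·sin18° = 4.140×10⁻⁹ N·m.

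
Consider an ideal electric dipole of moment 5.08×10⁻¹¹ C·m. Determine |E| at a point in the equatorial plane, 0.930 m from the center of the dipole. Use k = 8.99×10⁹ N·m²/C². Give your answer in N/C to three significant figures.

In the equatorial plane E = kp/r³.
E = (8.99×10⁹)(5.08×10⁻¹¹) / (0.930)³ = 0.5678 N/C.

E ≈ 0.568 N/C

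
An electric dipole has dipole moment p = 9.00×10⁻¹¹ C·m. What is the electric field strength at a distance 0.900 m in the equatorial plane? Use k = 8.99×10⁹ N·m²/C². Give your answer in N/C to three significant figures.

E ≈ 1.11 N/C

On the perpendicular bisector E = kp/r³ (half the axial value at the same distance).
E = (8.99×10⁹)(9.00×10⁻¹¹) / (0.900)³ = 1.110 N/C.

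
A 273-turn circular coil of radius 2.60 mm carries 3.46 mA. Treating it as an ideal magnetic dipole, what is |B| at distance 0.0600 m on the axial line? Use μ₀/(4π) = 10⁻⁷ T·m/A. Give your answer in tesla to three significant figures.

B ≈ 1.86×10⁻⁸ T

m = NIA = NIπa² = 273·(0.00346)·π·(0.00260)² = 2.006×10⁻⁵ A·m².
On axis B = (μ₀/4π)·2m/r³.
B = 2·(10⁻⁷)·(2.006×10⁻⁵) / (0.0600)³ = 1.857×10⁻⁸ T.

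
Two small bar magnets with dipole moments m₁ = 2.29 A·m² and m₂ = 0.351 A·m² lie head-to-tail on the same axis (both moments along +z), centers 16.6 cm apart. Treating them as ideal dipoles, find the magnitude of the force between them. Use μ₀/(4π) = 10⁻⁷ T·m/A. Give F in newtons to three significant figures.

On-axis B of dipole 1: B = (μ₀/4π)·2m₁/r³. Force on dipole 2: F = m₂·dB/dr.
dB/dr = −(μ₀/4π)·6m₁/r⁴, so |F| = (μ₀/4π)·6m₁m₂/r⁴.
F = 6(10⁻⁷)(2.29)(0.351)/(0.166)⁴ = 6.351×10⁻⁴ N.

F ≈ 6.35×10⁻⁴ N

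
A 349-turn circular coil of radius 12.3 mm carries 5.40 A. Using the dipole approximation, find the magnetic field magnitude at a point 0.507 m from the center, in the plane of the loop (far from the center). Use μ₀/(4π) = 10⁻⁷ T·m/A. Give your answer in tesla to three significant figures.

B ≈ 6.87×10⁻⁷ T

m = NIA = NIπa² = 349·(5.40)·π·(0.0123)² = 0.8957 A·m².
In the equatorial plane B = (μ₀/4π)·m/r³ (half the axial value).
B = (10⁻⁷)·(0.8957) / (0.507)³ = 6.873×10⁻⁷ T.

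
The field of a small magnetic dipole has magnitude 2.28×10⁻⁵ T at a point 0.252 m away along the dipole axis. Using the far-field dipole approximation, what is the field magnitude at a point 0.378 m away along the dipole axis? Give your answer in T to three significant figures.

Dipole fields scale as 1/r³ in the far field; the geometry is the same at both points.
B₂ = B₁ · (r₁/r₂)³ = 2.28×10⁻⁵ · (0.252/0.378)³.
(r₁/r₂)³ = (0.6667)³ = 0.2963.
B₂ ≈ 6.756×10⁻⁶ T.

B ≈ 6.76×10⁻⁶ T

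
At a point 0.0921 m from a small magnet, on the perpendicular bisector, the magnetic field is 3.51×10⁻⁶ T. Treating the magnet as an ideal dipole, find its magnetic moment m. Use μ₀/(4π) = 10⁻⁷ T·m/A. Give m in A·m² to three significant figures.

m ≈ 0.0274 A·m²

In the equatorial plane B = (μ₀/4π)·m/r³, so m = Br³·4π/(μ₀).
m = (3.51×10⁻⁶)·(0.0921)³ / (10⁻⁷) = 0.02742 A·m².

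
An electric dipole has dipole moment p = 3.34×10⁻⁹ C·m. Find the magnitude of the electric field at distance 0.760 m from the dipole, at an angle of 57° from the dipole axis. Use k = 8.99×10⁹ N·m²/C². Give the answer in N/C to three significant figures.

At angle θ the dipole field magnitude is E = (kp/r³)·√(1 + 3cos²θ).
kp/r³ = (8.99×10⁹)(3.34×10⁻⁹) / (0.760)³ = 68.40 N/C.
√(1 + 3cos²57°) = √(1 + 3·0.2966) = √1.8899 ≈ 1.3747.
E ≈ 68.40 × 1.375 = 94.03 N/C.

E ≈ 94.0 N/C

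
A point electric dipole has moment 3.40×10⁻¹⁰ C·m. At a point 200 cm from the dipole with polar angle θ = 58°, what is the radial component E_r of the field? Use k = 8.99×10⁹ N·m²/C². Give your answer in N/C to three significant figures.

E_r ≈ 0.405 N/C

For a dipole, E_r = (2kp cosθ)/r³.
kp/r³ = (8.99×10⁹)(3.40×10⁻¹⁰)/(2.00)³ = 0.3821 N/C.
E_r = 2·0.3821·cos58° = 0.4049 N/C.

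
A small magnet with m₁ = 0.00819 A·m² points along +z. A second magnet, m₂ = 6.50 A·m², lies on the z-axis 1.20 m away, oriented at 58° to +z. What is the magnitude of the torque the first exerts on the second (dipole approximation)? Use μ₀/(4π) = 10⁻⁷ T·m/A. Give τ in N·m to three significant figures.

Dipole B is on the axis of dipole A, so B₁ there is axial: B₁ = (μ₀/4π)·2m₁/r³ along +z.
B₁ = 2(10⁻⁷)(0.00819)/(1.20)³ = 9.479×10⁻¹⁰ T.
τ = m₂ B₁ sinθ.
τ = (6.50)(9.479×10⁻¹⁰)·sin58° = 5.225×10⁻⁹ N·m.

τ ≈ 5.23×10⁻⁹ N·m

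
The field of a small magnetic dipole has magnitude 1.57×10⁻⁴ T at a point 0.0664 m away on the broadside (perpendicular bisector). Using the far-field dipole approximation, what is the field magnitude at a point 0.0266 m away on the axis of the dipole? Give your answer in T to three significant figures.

Dipole fields scale as 1/r³ in the far field.
The axial field is twice the equatorial field at the same r, so the geometry factor is 2/1.
B₂ = B₁ · (2/1) · (r₁/r₂)³ = 1.57×10⁻⁴ · 2 · (0.0664/0.0266)³.
(r₁/r₂)³ = (2.496)³ = 15.55.
B₂ ≈ 0.004884 T.

B ≈ 0.00488 T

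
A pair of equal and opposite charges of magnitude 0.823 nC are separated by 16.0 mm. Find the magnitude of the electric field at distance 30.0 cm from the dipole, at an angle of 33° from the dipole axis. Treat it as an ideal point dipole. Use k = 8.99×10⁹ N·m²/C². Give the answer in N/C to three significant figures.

Dipole moment p = qd = (8.23×10⁻¹⁰ C)(0.0160 m) = 1.317×10⁻¹¹ C·m.
At angle θ the dipole field magnitude is E = (kp/r³)·√(1 + 3cos²θ).
kp/r³ = (8.99×10⁹)(1.317×10⁻¹¹) / (0.300)³ = 4.385 N/C.
√(1 + 3cos²33°) = √(1 + 3·0.7034) = √3.1101 ≈ 1.7635.
E ≈ 4.385 × 1.764 = 7.733 N/C.

E ≈ 7.73 N/C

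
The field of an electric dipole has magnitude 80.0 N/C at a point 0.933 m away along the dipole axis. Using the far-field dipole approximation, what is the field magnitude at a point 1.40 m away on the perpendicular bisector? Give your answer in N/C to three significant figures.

Dipole fields scale as 1/r³ in the far field.
The axial field is twice the equatorial field at the same r, so the geometry factor is 1/2.
E₂ = E₁ · (1/2) · (r₁/r₂)³ = 80.0 · 0.5 · (0.933/1.40)³.
(r₁/r₂)³ = (0.6664)³ = 0.296.
E₂ ≈ 11.84 N/C.

E ≈ 11.8 N/C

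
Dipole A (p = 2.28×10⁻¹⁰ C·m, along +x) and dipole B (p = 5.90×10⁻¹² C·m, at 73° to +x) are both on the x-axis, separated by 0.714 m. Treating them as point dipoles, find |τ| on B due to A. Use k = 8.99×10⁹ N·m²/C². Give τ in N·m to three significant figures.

The second dipole sits on the axis of the first, so the field there is axial: E₁ = 2kp₁/r³ along +x.
E₁ = 2(8.99×10⁹)(2.28×10⁻¹⁰)/(0.714)³ = 11.26 N/C.
Torque on the second dipole: τ = p₂ E₁ sinθ.
τ = (5.90×10⁻¹²)(11.26)·sin73° = 6.354×10⁻¹¹ N·m.

τ ≈ 6.35×10⁻¹¹ N·m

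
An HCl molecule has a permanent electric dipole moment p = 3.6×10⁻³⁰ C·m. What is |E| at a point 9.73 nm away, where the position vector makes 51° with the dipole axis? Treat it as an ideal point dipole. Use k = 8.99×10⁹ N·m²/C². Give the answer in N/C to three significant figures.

E ≈ 5.20×10⁴ N/C

At angle θ the dipole field magnitude is E = (kp/r³)·√(1 + 3cos²θ).
kp/r³ = (8.99×10⁹)(3.60×10⁻³⁰) / (9.73×10⁻⁹)³ = 3.513×10⁴ N/C.
√(1 + 3cos²51°) = √(1 + 3·0.3960) = √2.1881 ≈ 1.4792.
E ≈ 3.513×10⁴ × 1.479 = 5.197×10⁴ N/C.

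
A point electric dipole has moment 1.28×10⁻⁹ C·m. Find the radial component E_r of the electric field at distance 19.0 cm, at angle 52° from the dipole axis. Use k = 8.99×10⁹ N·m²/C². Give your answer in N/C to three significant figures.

For a dipole, E_r = (2kp cosθ)/r³.
kp/r³ = (8.99×10⁹)(1.28×10⁻⁹)/(0.190)³ = 1678 N/C.
E_r = 2·1678·cos52° = 2066 N/C.

E_r ≈ 2070 N/C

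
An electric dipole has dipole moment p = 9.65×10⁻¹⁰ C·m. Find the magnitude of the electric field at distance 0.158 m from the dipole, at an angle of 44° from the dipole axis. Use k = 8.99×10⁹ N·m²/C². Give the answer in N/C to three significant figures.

At angle θ the dipole field magnitude is E = (kp/r³)·√(1 + 3cos²θ).
kp/r³ = (8.99×10⁹)(9.65×10⁻¹⁰) / (0.158)³ = 2199 N/C.
√(1 + 3cos²44°) = √(1 + 3·0.5174) = √2.5523 ≈ 1.5976.
E ≈ 2199 × 1.598 = 3514 N/C.

E ≈ 3510 N/C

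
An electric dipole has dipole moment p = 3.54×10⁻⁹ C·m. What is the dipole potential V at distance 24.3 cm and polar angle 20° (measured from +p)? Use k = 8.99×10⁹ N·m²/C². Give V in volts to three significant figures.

V ≈ 506 V

The dipole potential is V = kp cosθ / r².
V = (8.99×10⁹)(3.54×10⁻⁹)·cos20° / (0.243)² = 506.4 V.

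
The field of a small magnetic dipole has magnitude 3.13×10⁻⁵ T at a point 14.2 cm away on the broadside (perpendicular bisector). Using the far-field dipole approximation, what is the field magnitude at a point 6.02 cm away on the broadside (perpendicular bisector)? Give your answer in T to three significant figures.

B ≈ 4.11×10⁻⁴ T

Dipole fields scale as 1/r³ in the far field; the geometry is the same at both points.
B₂ = B₁ · (r₁/r₂)³ = 3.13×10⁻⁵ · (14.2/6.02)³.
(r₁/r₂)³ = (2.359)³ = 13.12.
B₂ ≈ 4.108×10⁻⁴ T.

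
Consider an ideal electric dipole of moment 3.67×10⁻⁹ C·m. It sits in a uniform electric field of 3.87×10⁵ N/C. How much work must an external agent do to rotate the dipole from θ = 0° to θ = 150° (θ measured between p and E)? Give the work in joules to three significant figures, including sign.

W_ext = ΔU = U(θ₂) − U(θ₁) = −pE cosθ₂ − (−pE cosθ₁) = pE(cosθ₁ − cosθ₂).
W = (3.67×10⁻⁹)(3.87×10⁵)·(cos0° − cos150°) = (0.001420)·(+1.8660) = 0.002650 J.

W ≈ 0.00265 J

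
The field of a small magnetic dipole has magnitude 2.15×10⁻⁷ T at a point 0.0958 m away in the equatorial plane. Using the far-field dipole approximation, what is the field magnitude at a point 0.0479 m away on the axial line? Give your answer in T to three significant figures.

B ≈ 3.44×10⁻⁶ T

Dipole fields scale as 1/r³ in the far field.
The axial field is twice the equatorial field at the same r, so the geometry factor is 2/1.
B₂ = B₁ · (2/1) · (r₁/r₂)³ = 2.15×10⁻⁷ · 2 · (0.0958/0.0479)³.
(r₁/r₂)³ = (2)³ = 8.
B₂ ≈ 3.440×10⁻⁶ T.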